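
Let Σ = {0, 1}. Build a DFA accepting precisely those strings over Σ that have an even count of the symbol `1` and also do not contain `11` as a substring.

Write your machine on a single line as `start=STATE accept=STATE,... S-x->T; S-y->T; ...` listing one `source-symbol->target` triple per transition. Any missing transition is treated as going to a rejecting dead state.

Handle the two conditions separately and then intersect. One (2 states) tracks the count of `1`s modulo 2; the other (3 states) tracks partial matches of the forbidden pattern `11`. Each combined state is a pair, one component from each; accept when both components accept.
With 6 states:
        0   1  
>* q0   q0  q1 
   q1   q2  q3 
   q2   q2  q4 
   q3   q3  q5 
 * q4   q0  q5 
   q5   q5  q3 
(> = start, * = accepting)

start=q0; accept=q0,q4; q0-0->q0; q0-1->q1; q1-0->q2; q1-1->q3; q2-0->q2; q2-1->q4; q3-0->q3; q3-1->q5; q4-0->q0; q4-1->q5; q5-0->q5; q5-1->q3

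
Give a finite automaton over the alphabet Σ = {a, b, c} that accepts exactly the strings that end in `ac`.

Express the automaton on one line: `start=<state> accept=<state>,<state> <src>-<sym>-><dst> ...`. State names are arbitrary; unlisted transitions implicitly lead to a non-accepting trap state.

start=s0 accept=s2 s0-a->s1 s0-b->s0 s0-c->s0 s1-a->s1 s1-b->s0 s1-c->s2 s2-a->s1 s2-b->s0 s2-c->s0

Let each state record the length of the longest suffix of the input read so far that is also a prefix of `ac`. s1 means the last symbol is `a`; s2 means the last 2 symbols are `ac`. Accept only at s2, where the string currently ends in `ac`.
A 3-state machine:
        a   b   c  
>  s0   s1  s0  s0 
   s1   s1  s0  s2 
 * s2   s1  s0  s0 
(> = start, * = accepting)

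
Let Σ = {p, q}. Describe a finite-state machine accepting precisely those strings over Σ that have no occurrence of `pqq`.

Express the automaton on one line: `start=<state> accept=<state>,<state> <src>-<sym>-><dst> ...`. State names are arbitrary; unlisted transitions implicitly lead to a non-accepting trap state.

start=A accept=A,B,C A-p->B A-q->A B-p->B B-q->C C-p->B C-q->D D-p->D D-q->D

This is the complement of 'contains `pqq`'. Use the same substring-matching states — A through D holding how much of `pqq` has just been matched — but flip the accepting set: everything except the trap D accepts.
A 4-state machine:
       p  q 
>* A   B  A 
 * B   B  C 
 * C   B  D 
   D   D  D 
(> = start, * = accepting)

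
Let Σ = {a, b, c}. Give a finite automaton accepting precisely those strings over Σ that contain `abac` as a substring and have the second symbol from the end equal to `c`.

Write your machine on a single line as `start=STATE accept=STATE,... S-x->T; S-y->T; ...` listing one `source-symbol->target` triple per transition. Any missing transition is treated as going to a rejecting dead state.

start=q0; accept=q15,q16,q17; q0-a->q1; q0-b->q2; q0-c->q3; q1-a->q4; q1-b->q5; q1-c->q6; q2-a->q7; q2-b->q8; q2-c->q9; q3-a->q10; q3-b->q11; q3-c->q12; q4-a->q4; q4-b->q5; q4-c->q6; q5-a->q13; q5-b->q8; q5-c->q9; q6-a->q10; q6-b->q11; q6-c->q12; q7-a->q4; q7-b->q5; q7-c->q6; q8-a->q7; q8-b->q8; q8-c->q9; q9-a->q10; q9-b->q11; q9-c->q12; q10-a->q4; q10-b->q5; q10-c->q6; q11-a->q7; q11-b->q8; q11-c->q9; q12-a->q10; q12-b->q11; q12-c->q12; q13-a->q4; q13-b->q5; q13-c->q14; q14-a->q15; q14-b->q16; q14-c->q17; q15-a->q18; q15-b->q19; q15-c->q14; q16-a->q20; q16-b->q21; q16-c->q22; q17-a->q15; q17-b->q16; q17-c->q17; q18-a->q18; q18-b->q19; q18-c->q14; q19-a->q20; q19-b->q21; q19-c->q22; q20-a->q18; q20-b->q19; q20-c->q14; q21-a->q20; q21-b->q21; q21-c->q22; q22-a->q15; q22-b->q16; q22-c->q17

Build one automaton per condition and run them in lockstep. The first has 5 states tracking whether and how much of `abac` has been seen; the second has 13 states tracking the last 2 symbols read. A product state is a pair (one from each), accepting exactly when both do.
23 states suffice.
          a    b    c  
>  q0     q1   q2   q3 
   q1     q4   q5   q6 
   q2     q7   q8   q9 
   q3    q10  q11  q12 
   q4     q4   q5   q6 
   q5    q13   q8   q9 
   q6    q10  q11  q12 
   q7     q4   q5   q6 
   q8     q7   q8   q9 
   q9    q10  q11  q12 
   q10    q4   q5   q6 
   q11    q7   q8   q9 
   q12   q10  q11  q12 
   q13    q4   q5  q14 
   q14   q15  q16  q17 
 * q15   q18  q19  q14 
 * q16   q20  q21  q22 
 * q17   q15  q16  q17 
   q18   q18  q19  q14 
   q19   q20  q21  q22 
   q20   q18  q19  q14 
   q21   q20  q21  q22 
   q22   q15  q16  q17 
(> = start, * = accepting)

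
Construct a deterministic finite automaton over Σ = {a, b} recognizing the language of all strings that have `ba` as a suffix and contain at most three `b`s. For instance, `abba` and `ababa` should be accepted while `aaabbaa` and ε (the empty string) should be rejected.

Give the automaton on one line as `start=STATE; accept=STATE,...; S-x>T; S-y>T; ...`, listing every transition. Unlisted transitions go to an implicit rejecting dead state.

start=S0; accept=S2,S5,S8; S0-a>S0; S0-b>S1; S1-a>S2; S1-b>S3; S2-a>S4; S2-b>S3; S3-a>S5; S3-b>S6; S4-a>S4; S4-b>S3; S5-a>S7; S5-b>S6; S6-a>S8; S6-b>S9; S7-a>S7; S7-b>S6; S8-a>S10; S8-b>S9; S9-a>S11; S9-b>S9; S10-a>S10; S10-b>S9; S11-a>S12; S11-b>S9; S12-a>S12; S12-b>S9

Run two small machines in parallel and take their product. The first has 3 states tracking how much of the suffix `ba` has currently been matched; the second has 5 states tracking the count of `b`s, saturating at 4. A product state is a pair (one from each), accepting exactly when both do.
          a    b  
>  S0     S0   S1 
   S1     S2   S3 
 * S2     S4   S3 
   S3     S5   S6 
   S4     S4   S3 
 * S5     S7   S6 
   S6     S8   S9 
   S7     S7   S6 
 * S8    S10   S9 
   S9    S11   S9 
   S10   S10   S9 
   S11   S12   S9 
   S12   S12   S9 
(> = start, * = accepting)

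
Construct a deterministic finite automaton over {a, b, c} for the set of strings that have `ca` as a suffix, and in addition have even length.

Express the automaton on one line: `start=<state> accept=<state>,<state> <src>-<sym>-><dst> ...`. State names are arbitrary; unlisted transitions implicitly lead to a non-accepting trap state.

start=q0 accept=q4 q0-a->q1 q0-b->q1 q0-c->q2 q1-a->q0 q1-b->q0 q1-c->q3 q2-a->q4 q2-b->q0 q2-c->q3 q3-a->q5 q3-b->q1 q3-c->q2 q4-a->q1 q4-b->q1 q4-c->q2 q5-a->q0 q5-b->q0 q5-c->q3

Build one automaton per condition and run them in lockstep. One (3 states) tracks how much of the suffix `ca` has currently been matched; the other (2 states) tracks the input length modulo 2. Each combined state is a pair, one component from each; accept when both components accept.
        a   b   c  
>  q0   q1  q1  q2 
   q1   q0  q0  q3 
   q2   q4  q0  q3 
   q3   q5  q1  q2 
 * q4   q1  q1  q2 
   q5   q0  q0  q3 
(> = start, * = accepting)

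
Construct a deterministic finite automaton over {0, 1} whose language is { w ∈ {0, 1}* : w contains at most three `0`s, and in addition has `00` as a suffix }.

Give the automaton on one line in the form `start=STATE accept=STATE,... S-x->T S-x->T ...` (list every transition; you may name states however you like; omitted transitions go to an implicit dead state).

start=S0 accept=S2,S4 S0-0->S1 S0-1->S0 S1-0->S2 S1-1->S3 S2-0->S4 S2-1->S5 S3-0->S6 S3-1->S3 S4-0->S7 S4-1->S8 S5-0->S9 S5-1->S5 S6-0->S4 S6-1->S5 S7-0->S7 S7-1->S10 S8-0->S11 S8-1->S8 S9-0->S7 S9-1->S8 S10-0->S11 S10-1->S10 S11-0->S7 S11-1->S10

Build one automaton per condition and run them in lockstep. The first has 5 states tracking the count of `0`s, saturating at 4; the second has 3 states tracking how much of the suffix `00` has currently been matched. A product state is a pair (one from each), accepting exactly when both do.
With 12 states:
          0    1  
>  S0     S1   S0 
   S1     S2   S3 
 * S2     S4   S5 
   S3     S6   S3 
 * S4     S7   S8 
   S5     S9   S5 
   S6     S4   S5 
   S7     S7  S10 
   S8    S11   S8 
   S9     S7   S8 
   S10   S11  S10 
   S11    S7  S10 
(> = start, * = accepting)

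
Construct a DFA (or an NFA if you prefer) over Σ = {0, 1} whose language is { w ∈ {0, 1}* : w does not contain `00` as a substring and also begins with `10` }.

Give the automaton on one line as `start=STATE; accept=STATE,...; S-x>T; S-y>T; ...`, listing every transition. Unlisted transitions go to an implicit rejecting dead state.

Handle the two conditions separately and then intersect. The first has 3 states tracking partial matches of the forbidden pattern `00`; the second has 4 states tracking whether the input so far still matches the prefix `10`. A product state is a pair (one from each), accepting exactly when both do. Equivalent product states are then merged.
        0   1  
>  q0   q1  q2 
   q1   q1  q1 
   q2   q3  q1 
 * q3   q1  q4 
 * q4   q3  q4 
(> = start, * = accepting)

start=q0; accept=q3,q4; q0-0>q1; q0-1>q2; q1-0>q1; q1-1>q1; q2-0>q3; q2-1>q1; q3-0>q1; q3-1>q4; q4-0>q3; q4-1>q4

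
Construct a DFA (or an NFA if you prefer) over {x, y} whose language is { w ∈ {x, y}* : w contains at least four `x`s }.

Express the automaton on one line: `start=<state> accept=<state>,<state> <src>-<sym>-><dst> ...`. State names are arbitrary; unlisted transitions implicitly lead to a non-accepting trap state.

start=q0 accept=q4,q5 q0-x->q1 q0-y->q0 q1-x->q2 q1-y->q1 q2-x->q3 q2-y->q2 q3-x->q4 q3-y->q3 q4-x->q5 q4-y->q4 q5-x->q5 q5-y->q5

Only the number of `x`s matters, and only up to 5. Make a chain q0 → q1 → q2 → q3 → q4 → q5 advanced by each `x` (with q5 absorbing); every other symbol self-loops. The accepting set is {q4, q5}.
A 6-state machine:
        x   y  
>  q0   q1  q0 
   q1   q2  q1 
   q2   q3  q2 
   q3   q4  q3 
 * q4   q5  q4 
 * q5   q5  q5 
(> = start, * = accepting)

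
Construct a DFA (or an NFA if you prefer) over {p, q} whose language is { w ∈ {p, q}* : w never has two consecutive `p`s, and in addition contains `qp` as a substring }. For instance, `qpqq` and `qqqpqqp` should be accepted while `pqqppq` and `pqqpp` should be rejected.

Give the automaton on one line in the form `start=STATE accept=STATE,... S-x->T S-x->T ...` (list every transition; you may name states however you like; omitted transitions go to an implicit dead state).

Run two small machines in parallel and take their product. The first has 3 states tracking partial matches of the forbidden pattern `pp`; the second has 3 states tracking whether and how much of `qp` has been seen. A product state is a pair (one from each), accepting exactly when both do.
8 states suffice.
        p   q  
>  S0   S1  S2 
   S1   S3  S2 
   S2   S4  S2 
   S3   S3  S5 
 * S4   S6  S7 
   S5   S6  S5 
   S6   S6  S6 
 * S7   S4  S7 
(> = start, * = accepting)

start=S0 accept=S4,S7 S0-p->S1 S0-q->S2 S1-p->S3 S1-q->S2 S2-p->S4 S2-q->S2 S3-p->S3 S3-q->S5 S4-p->S6 S4-q->S7 S5-p->S6 S5-q->S5 S6-p->S6 S6-q->S6 S7-p->S4 S7-q->S7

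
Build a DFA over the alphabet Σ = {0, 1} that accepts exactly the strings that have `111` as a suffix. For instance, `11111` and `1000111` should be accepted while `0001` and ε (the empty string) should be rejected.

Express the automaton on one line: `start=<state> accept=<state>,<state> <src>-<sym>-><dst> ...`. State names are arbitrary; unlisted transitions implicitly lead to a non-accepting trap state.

Let each state record the length of the longest suffix of the input read so far that is also a prefix of `111`. s1 means the last symbol is `1`; s2 means the last 2 symbols are `11`; s3 means the last 3 symbols are `111`. Accept only at s3, where the string currently ends in `111`.
        0   1  
>  s0   s0  s1 
   s1   s0  s2 
   s2   s0  s3 
 * s3   s0  s3 
(> = start, * = accepting)

start=s0 accept=s3 s0-0->s0 s0-1->s1 s1-0->s0 s1-1->s2 s2-0->s0 s2-1->s3 s3-0->s0 s3-1->s3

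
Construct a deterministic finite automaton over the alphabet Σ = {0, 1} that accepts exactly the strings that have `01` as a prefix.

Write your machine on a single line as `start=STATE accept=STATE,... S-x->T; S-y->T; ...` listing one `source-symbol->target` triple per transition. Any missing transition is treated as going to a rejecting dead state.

start=q0; accept=q2; q0-0->q1; q0-1->q3; q1-0->q3; q1-1->q2; q2-0->q2; q2-1->q2; q3-0->q3; q3-1->q3

Check the first 2 symbols one by one: q0 through q1 record how many have matched `01` so far; any wrong symbol goes to the dead state q3. After all 2 match we enter the accepting sink q2.
        0   1  
>  q0   q1  q3 
   q1   q3  q2 
 * q2   q2  q2 
   q3   q3  q3 
(> = start, * = accepting)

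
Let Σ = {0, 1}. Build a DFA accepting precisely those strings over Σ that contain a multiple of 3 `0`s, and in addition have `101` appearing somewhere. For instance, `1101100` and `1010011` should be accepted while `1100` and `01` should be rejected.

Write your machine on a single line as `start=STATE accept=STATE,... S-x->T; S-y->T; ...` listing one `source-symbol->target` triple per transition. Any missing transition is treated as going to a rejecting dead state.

start=q0; accept=q11; q0-0->q1; q0-1->q2; q1-0->q3; q1-1->q4; q2-0->q5; q2-1->q2; q3-0->q0; q3-1->q6; q4-0->q7; q4-1->q4; q5-0->q3; q5-1->q8; q6-0->q9; q6-1->q6; q7-0->q0; q7-1->q10; q8-0->q10; q8-1->q8; q9-0->q1; q9-1->q11; q10-0->q11; q10-1->q10; q11-0->q8; q11-1->q11

Run two small machines in parallel and take their product. One (3 states) tracks the count of `0`s modulo 3; the other (4 states) tracks whether and how much of `101` has been seen. Each combined state is a pair, one component from each; accept when both components accept.
With 12 states:
          0    1  
>  q0     q1   q2 
   q1     q3   q4 
   q2     q5   q2 
   q3     q0   q6 
   q4     q7   q4 
   q5     q3   q8 
   q6     q9   q6 
   q7     q0  q10 
   q8    q10   q8 
   q9     q1  q11 
   q10   q11  q10 
 * q11    q8  q11 
(> = start, * = accepting)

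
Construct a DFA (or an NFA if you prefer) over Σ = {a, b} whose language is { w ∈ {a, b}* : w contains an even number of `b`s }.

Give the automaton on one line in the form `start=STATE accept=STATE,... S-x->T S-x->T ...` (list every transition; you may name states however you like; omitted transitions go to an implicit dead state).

start=q0 accept=q0 q0-a->q0 q0-b->q1 q1-a->q1 q1-b->q0

Keep the running count of `b`s modulo 2: each `b` advances along the cycle q0 → q1 → q0 while other symbols loop. Accept at q0.
A 2-state machine:
        a   b  
>* q0   q0  q1 
   q1   q1  q0 
(> = start, * = accepting)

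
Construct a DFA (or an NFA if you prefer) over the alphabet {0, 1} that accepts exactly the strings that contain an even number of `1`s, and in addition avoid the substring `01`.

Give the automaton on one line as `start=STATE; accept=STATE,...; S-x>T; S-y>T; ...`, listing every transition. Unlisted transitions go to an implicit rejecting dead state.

Handle the two conditions separately and then intersect. One (2 states) tracks the count of `1`s modulo 2; the other (3 states) tracks partial matches of the forbidden pattern `01`. Each combined state is a pair, one component from each; accept when both components accept. Equivalent product states are then merged.
4 states suffice.
        0   1  
>* s0   s1  s2 
 * s1   s1  s3 
   s2   s3  s0 
   s3   s3  s3 
(> = start, * = accepting)

start=s0; accept=s0,s1; s0-0>s1; s0-1>s2; s1-0>s1; s1-1>s3; s2-0>s3; s2-1>s0; s3-0>s3; s3-1>s3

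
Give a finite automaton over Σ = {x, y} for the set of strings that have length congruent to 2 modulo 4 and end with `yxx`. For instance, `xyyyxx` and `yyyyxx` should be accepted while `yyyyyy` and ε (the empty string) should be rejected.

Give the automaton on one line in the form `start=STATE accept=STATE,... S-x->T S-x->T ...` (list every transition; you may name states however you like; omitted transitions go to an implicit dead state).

Handle the two conditions separately and then intersect. The first has 4 states tracking the input length modulo 4; the second has 4 states tracking how much of the suffix `yxx` has currently been matched. A product state is a pair (one from each), accepting exactly when both do.
With 16 states:
          x    y  
>  s0     s1   s2 
   s1     s3   s4 
   s2     s5   s4 
   s3     s6   s7 
   s4     s8   s7 
   s5     s9   s7 
   s6     s0  s10 
   s7    s11  s10 
   s8    s12  s10 
   s9     s0  s10 
   s10   s13   s2 
   s11   s14   s2 
   s12    s1   s2 
   s13   s15   s4 
   s14    s3   s4 
 * s15    s6   s7 
(> = start, * = accepting)

start=s0 accept=s15 s0-x->s1 s0-y->s2 s1-x->s3 s1-y->s4 s2-x->s5 s2-y->s4 s3-x->s6 s3-y->s7 s4-x->s8 s4-y->s7 s5-x->s9 s5-y->s7 s6-x->s0 s6-y->s10 s7-x->s11 s7-y->s10 s8-x->s12 s8-y->s10 s9-x->s0 s9-y->s10 s10-x->s13 s10-y->s2 s11-x->s14 s11-y->s2 s12-x->s1 s12-y->s2 s13-x->s15 s13-y->s4 s14-x->s3 s14-y->s4 s15-x->s6 s15-y->s7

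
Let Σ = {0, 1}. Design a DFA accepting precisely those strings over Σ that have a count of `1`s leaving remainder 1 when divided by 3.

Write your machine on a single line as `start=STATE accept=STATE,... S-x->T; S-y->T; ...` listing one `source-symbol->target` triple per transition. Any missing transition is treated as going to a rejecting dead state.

Keep the running count of `1`s modulo 3: each `1` advances along the cycle A → B → C → A while other symbols loop. Accept at B.
A 3-state machine:
       0  1 
>  A   A  B 
 * B   B  C 
   C   C  A 
(> = start, * = accepting)

start=A; accept=B; A-0->A; A-1->B; B-0->B; B-1->C; C-0->C; C-1->A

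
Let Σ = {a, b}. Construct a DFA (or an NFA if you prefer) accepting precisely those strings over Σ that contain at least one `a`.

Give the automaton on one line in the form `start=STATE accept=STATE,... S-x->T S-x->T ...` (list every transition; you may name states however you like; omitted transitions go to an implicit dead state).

start=q0 accept=q1,q2 q0-a->q1 q0-b->q0 q1-a->q2 q1-b->q1 q2-a->q2 q2-b->q2

Only the number of `a`s matters, and only up to 2. Make a chain q0 → q1 → q2 advanced by each `a` (with q2 absorbing); every other symbol self-loops. The accepting set is {q1, q2}.
        a   b  
>  q0   q1  q0 
 * q1   q2  q1 
 * q2   q2  q2 
(> = start, * = accepting)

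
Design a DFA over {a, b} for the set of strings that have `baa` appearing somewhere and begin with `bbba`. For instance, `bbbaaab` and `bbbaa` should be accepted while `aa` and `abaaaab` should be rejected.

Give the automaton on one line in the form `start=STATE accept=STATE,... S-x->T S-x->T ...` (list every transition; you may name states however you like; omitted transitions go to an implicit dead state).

start=s0 accept=s6 s0-a->s1 s0-b->s2 s1-a->s1 s1-b->s1 s2-a->s1 s2-b->s3 s3-a->s1 s3-b->s4 s4-a->s5 s4-b->s1 s5-a->s6 s5-b->s7 s6-a->s6 s6-b->s6 s7-a->s5 s7-b->s7

Build one automaton per condition and run them in lockstep. The first has 4 states tracking whether and how much of `baa` has been seen; the second has 6 states tracking whether the input so far still matches the prefix `bbba`. A product state is a pair (one from each), accepting exactly when both do. Equivalent product states are then merged.
8 states suffice.
        a   b  
>  s0   s1  s2 
   s1   s1  s1 
   s2   s1  s3 
   s3   s1  s4 
   s4   s5  s1 
   s5   s6  s7 
 * s6   s6  s6 
   s7   s5  s7 
(> = start, * = accepting)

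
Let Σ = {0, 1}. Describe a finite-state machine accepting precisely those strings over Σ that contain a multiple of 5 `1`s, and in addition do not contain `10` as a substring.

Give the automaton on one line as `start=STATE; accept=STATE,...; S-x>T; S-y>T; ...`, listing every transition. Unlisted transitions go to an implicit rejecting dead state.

Handle the two conditions separately and then intersect. One (5 states) tracks the count of `1`s modulo 5; the other (3 states) tracks partial matches of the forbidden pattern `10`. Each combined state is a pair, one component from each; accept when both components accept. After merging equivalent states the machine shrinks.
7 states suffice.
        0   1  
>* s0   s0  s1 
   s1   s2  s3 
   s2   s2  s2 
   s3   s2  s4 
   s4   s2  s5 
   s5   s2  s6 
 * s6   s2  s1 
(> = start, * = accepting)

start=s0; accept=s0,s6; s0-0>s0; s0-1>s1; s1-0>s2; s1-1>s3; s2-0>s2; s2-1>s2; s3-0>s2; s3-1>s4; s4-0>s2; s4-1>s5; s5-0>s2; s5-1>s6; s6-0>s2; s6-1>s1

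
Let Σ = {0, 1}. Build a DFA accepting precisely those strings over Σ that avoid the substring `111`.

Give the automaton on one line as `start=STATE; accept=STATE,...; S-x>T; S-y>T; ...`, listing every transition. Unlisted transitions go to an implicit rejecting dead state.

Track partial matches of the forbidden pattern `111`. State D is a dead state reached once `111` has occurred; every other state accepts. A means no part of `111` is currently matched.
With 4 states:
       0  1 
>* A   A  B 
 * B   A  C 
 * C   A  D 
   D   D  D 
(> = start, * = accepting)

start=A; accept=A,B,C; A-0>A; A-1>B; B-0>A; B-1>C; C-0>A; C-1>D; D-0>D; D-1>D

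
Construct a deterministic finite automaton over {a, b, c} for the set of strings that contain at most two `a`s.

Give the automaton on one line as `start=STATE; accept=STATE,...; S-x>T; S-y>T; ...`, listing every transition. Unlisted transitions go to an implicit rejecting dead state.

Count `a`s, saturating at 3: states S0 through S2 mean 0 through 2 `a`s seen; S3 means more than 2. Each `a` increments (capped at S3); other symbols loop. Accept from {S0, S1, S2}.
A 4-state machine:
        a   b   c  
>* S0   S1  S0  S0 
 * S1   S2  S1  S1 
 * S2   S3  S2  S2 
   S3   S3  S3  S3 
(> = start, * = accepting)

start=S0; accept=S0,S1,S2; S0-a>S1; S0-b>S0; S0-c>S0; S1-a>S2; S1-b>S1; S1-c>S1; S2-a>S3; S2-b>S2; S2-c>S2; S3-a>S3; S3-b>S3; S3-c>S3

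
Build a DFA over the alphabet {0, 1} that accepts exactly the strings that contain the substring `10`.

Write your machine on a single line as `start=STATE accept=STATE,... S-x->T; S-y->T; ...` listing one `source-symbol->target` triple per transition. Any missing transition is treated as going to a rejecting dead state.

States S0..S1 record the length of the longest prefix of `10` that matches the current input suffix. Reaching S2 means `10` has been seen, and we stay there forever. Accept from S2.
        0   1  
>  S0   S0  S1 
   S1   S2  S1 
 * S2   S2  S2 
(> = start, * = accepting)

start=S0; accept=S2; S0-0->S0; S0-1->S1; S1-0->S2; S1-1->S1; S2-0->S2; S2-1->S2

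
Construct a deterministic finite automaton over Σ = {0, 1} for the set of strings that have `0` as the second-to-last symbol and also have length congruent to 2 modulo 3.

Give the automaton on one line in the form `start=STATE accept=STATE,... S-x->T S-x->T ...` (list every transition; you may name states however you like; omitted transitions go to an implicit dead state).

start=q0 accept=q3 q0-0->q1 q0-1->q2 q1-0->q3 q1-1->q3 q2-0->q4 q2-1->q4 q3-0->q0 q3-1->q0 q4-0->q0 q4-1->q0

Handle the two conditions separately and then intersect. The first has 7 states tracking the last 2 symbols read; the second has 3 states tracking the input length modulo 3. A product state is a pair (one from each), accepting exactly when both do. Minimizing collapses redundant product states.
        0   1  
>  q0   q1  q2 
   q1   q3  q3 
   q2   q4  q4 
 * q3   q0  q0 
   q4   q0  q0 
(> = start, * = accepting)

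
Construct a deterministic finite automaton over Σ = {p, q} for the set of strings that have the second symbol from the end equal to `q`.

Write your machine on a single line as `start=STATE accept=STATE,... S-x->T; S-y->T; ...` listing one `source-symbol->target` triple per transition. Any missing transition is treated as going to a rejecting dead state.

Because acceptance depends on a position counted from the end, the machine has to buffer the most recent 2 symbols. Make each state the string of the last up-to-2 symbols read; on input `x` shift the window left and append `x`. Accept when the buffered window has length 2 and begins with `q`.
        p   q  
>  S0   S1  S2 
   S1   S3  S4 
   S2   S5  S6 
   S3   S3  S4 
   S4   S5  S6 
 * S5   S3  S4 
 * S6   S5  S6 
(> = start, * = accepting)

start=S0; accept=S5,S6; S0-p->S1; S0-q->S2; S1-p->S3; S1-q->S4; S2-p->S5; S2-q->S6; S3-p->S3; S3-q->S4; S4-p->S5; S4-q->S6; S5-p->S3; S5-q->S4; S6-p->S5; S6-q->S6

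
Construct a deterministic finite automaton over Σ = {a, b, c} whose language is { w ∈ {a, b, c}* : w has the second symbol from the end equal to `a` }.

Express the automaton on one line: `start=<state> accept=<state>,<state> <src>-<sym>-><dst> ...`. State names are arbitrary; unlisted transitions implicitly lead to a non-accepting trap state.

A DFA must remember the last 2 symbols (since which symbol is second-to-last isn't known until the input ends). Use one state per possible window of the last ≤2 symbols; accept from those whose window starts with `a`.
With 13 states:
          a    b    c  
>  q0     q1   q2   q3 
   q1     q4   q5   q6 
   q2     q7   q8   q9 
   q3    q10  q11  q12 
 * q4     q4   q5   q6 
 * q5     q7   q8   q9 
 * q6    q10  q11  q12 
   q7     q4   q5   q6 
   q8     q7   q8   q9 
   q9    q10  q11  q12 
   q10    q4   q5   q6 
   q11    q7   q8   q9 
   q12   q10  q11  q12 
(> = start, * = accepting)

start=q0 accept=q4,q5,q6 q0-a->q1 q0-b->q2 q0-c->q3 q1-a->q4 q1-b->q5 q1-c->q6 q2-a->q7 q2-b->q8 q2-c->q9 q3-a->q10 q3-b->q11 q3-c->q12 q4-a->q4 q4-b->q5 q4-c->q6 q5-a->q7 q5-b->q8 q5-c->q9 q6-a->q10 q6-b->q11 q6-c->q12 q7-a->q4 q7-b->q5 q7-c->q6 q8-a->q7 q8-b->q8 q8-c->q9 q9-a->q10 q9-b->q11 q9-c->q12 q10-a->q4 q10-b->q5 q10-c->q6 q11-a->q7 q11-b->q8 q11-c->q9 q12-a->q10 q12-b->q11 q12-c->q12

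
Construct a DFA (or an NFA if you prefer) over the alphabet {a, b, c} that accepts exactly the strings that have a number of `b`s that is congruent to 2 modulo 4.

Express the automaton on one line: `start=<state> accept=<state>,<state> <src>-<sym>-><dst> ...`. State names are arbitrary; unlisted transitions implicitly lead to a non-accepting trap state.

start=S0 accept=S2 S0-a->S0 S0-b->S1 S0-c->S0 S1-a->S1 S1-b->S2 S1-c->S1 S2-a->S2 S2-b->S3 S2-c->S2 S3-a->S3 S3-b->S0 S3-c->S3

Keep the running count of `b`s modulo 4: each `b` advances along the cycle S0 → S1 → S2 → S3 → S0 while other symbols loop. Accept at S2.
With 4 states:
        a   b   c  
>  S0   S0  S1  S0 
   S1   S1  S2  S1 
 * S2   S2  S3  S2 
   S3   S3  S0  S3 
(> = start, * = accepting)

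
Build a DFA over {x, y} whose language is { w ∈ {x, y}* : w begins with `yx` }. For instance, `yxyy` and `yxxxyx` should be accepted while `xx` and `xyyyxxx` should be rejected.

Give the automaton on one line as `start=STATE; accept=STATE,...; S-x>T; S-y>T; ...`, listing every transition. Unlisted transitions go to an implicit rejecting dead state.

start=q0; accept=q2; q0-x>q3; q0-y>q1; q1-x>q2; q1-y>q3; q2-x>q2; q2-y>q2; q3-x>q3; q3-y>q3

Walk along `yx` while the input agrees: from q0 take `y` to q1, and so on. Any deviation drops to the rejecting sink q3. Once q2 is reached the prefix is confirmed and every continuation is accepted.
A 4-state machine:
        x   y  
>  q0   q3  q1 
   q1   q2  q3 
 * q2   q2  q2 
   q3   q3  q3 
(> = start, * = accepting)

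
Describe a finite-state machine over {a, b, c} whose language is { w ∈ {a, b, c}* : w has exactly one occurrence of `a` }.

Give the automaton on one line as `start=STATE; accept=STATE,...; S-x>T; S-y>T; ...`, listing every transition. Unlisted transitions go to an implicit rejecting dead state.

start=q0; accept=q1; q0-a>q1; q0-b>q0; q0-c>q0; q1-a>q2; q1-b>q1; q1-c>q1; q2-a>q2; q2-b>q2; q2-c>q2

Count `a`s, saturating at 2: state q0 means no `a` yet, q1 means one `a` seen, q2 means more than one. Each `a` increments (capped at q2); other symbols loop. Accept from {q1}.
3 states suffice.
        a   b   c  
>  q0   q1  q0  q0 
 * q1   q2  q1  q1 
   q2   q2  q2  q2 
(> = start, * = accepting)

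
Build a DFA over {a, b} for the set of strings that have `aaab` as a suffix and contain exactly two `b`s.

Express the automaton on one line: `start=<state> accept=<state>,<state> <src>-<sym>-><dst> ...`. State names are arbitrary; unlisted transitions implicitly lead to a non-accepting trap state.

Run two small machines in parallel and take their product. The first has 5 states tracking how much of the suffix `aaab` has currently been matched; the second has 4 states tracking the count of `b`s, saturating at 3. A product state is a pair (one from each), accepting exactly when both do.
A 19-state machine:
          a    b  
>  q0     q1   q2 
   q1     q3   q2 
   q2     q4   q5 
   q3     q6   q2 
   q4     q7   q5 
   q5     q8   q9 
   q6     q6  q10 
   q7    q11   q5 
   q8    q12   q9 
   q9    q13   q9 
   q10    q4   q5 
   q11   q11  q14 
   q12   q15   q9 
   q13   q16   q9 
 * q14    q8   q9 
   q15   q15  q17 
   q16   q18   q9 
   q17   q13   q9 
   q18   q18  q17 
(> = start, * = accepting)

start=q0 accept=q14 q0-a->q1 q0-b->q2 q1-a->q3 q1-b->q2 q2-a->q4 q2-b->q5 q3-a->q6 q3-b->q2 q4-a->q7 q4-b->q5 q5-a->q8 q5-b->q9 q6-a->q6 q6-b->q10 q7-a->q11 q7-b->q5 q8-a->q12 q8-b->q9 q9-a->q13 q9-b->q9 q10-a->q4 q10-b->q5 q11-a->q11 q11-b->q14 q12-a->q15 q12-b->q9 q13-a->q16 q13-b->q9 q14-a->q8 q14-b->q9 q15-a->q15 q15-b->q17 q16-a->q18 q16-b->q9 q17-a->q13 q17-b->q9 q18-a->q18 q18-b->q17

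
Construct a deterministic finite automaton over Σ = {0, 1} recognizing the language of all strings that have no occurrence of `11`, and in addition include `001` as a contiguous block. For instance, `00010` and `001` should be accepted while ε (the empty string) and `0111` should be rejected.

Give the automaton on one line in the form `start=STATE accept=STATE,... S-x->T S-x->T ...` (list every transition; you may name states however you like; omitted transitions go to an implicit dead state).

start=q0 accept=q5,q7 q0-0->q1 q0-1->q2 q1-0->q3 q1-1->q2 q2-0->q1 q2-1->q4 q3-0->q3 q3-1->q5 q4-0->q6 q4-1->q4 q5-0->q7 q5-1->q8 q6-0->q9 q6-1->q4 q7-0->q7 q7-1->q5 q8-0->q8 q8-1->q8 q9-0->q9 q9-1->q8

Handle the two conditions separately and then intersect. One (3 states) tracks partial matches of the forbidden pattern `11`; the other (4 states) tracks whether and how much of `001` has been seen. Each combined state is a pair, one component from each; accept when both components accept.
10 states suffice.
        0   1  
>  q0   q1  q2 
   q1   q3  q2 
   q2   q1  q4 
   q3   q3  q5 
   q4   q6  q4 
 * q5   q7  q8 
   q6   q9  q4 
 * q7   q7  q5 
   q8   q8  q8 
   q9   q9  q8 
(> = start, * = accepting)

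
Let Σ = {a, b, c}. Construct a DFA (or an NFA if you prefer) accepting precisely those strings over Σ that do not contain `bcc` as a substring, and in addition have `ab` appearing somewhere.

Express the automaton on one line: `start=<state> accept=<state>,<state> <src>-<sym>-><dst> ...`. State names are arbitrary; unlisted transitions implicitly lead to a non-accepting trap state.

Build one automaton per condition and run them in lockstep. One (4 states) tracks partial matches of the forbidden pattern `bcc`; the other (3 states) tracks whether and how much of `ab` has been seen. Each combined state is a pair, one component from each; accept when both components accept. Minimizing collapses redundant product states.
8 states suffice.
        a   b   c  
>  q0   q1  q2  q0 
   q1   q1  q3  q0 
   q2   q1  q2  q4 
 * q3   q5  q3  q6 
   q4   q1  q2  q7 
 * q5   q5  q3  q5 
 * q6   q5  q3  q7 
   q7   q7  q7  q7 
(> = start, * = accepting)

start=q0 accept=q3,q5,q6 q0-a->q1 q0-b->q2 q0-c->q0 q1-a->q1 q1-b->q3 q1-c->q0 q2-a->q1 q2-b->q2 q2-c->q4 q3-a->q5 q3-b->q3 q3-c->q6 q4-a->q1 q4-b->q2 q4-c->q7 q5-a->q5 q5-b->q3 q5-c->q5 q6-a->q5 q6-b->q3 q6-c->q7 q7-a->q7 q7-b->q7 q7-c->q7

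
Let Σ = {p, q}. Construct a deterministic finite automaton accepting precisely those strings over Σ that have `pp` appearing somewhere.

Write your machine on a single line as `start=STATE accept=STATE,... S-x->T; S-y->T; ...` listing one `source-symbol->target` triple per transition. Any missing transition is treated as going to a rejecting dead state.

start=S0; accept=S2; S0-p->S1; S0-q->S0; S1-p->S2; S1-q->S0; S2-p->S2; S2-q->S2

Track how much of `pp` has been matched so far: state S0 is no progress, S2 is the absorbing accept state reached once `pp` has occurred. Intermediate states record partial matches; on a mismatch, fall back to the longest reusable overlap.
3 states suffice.
        p   q  
>  S0   S1  S0 
   S1   S2  S0 
 * S2   S2  S2 
(> = start, * = accepting)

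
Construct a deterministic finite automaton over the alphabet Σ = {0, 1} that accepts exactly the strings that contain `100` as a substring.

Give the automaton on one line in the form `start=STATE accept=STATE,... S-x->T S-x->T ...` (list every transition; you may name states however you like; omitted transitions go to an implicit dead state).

start=q0 accept=q3 q0-0->q0 q0-1->q1 q1-0->q2 q1-1->q1 q2-0->q3 q2-1->q1 q3-0->q3 q3-1->q3

States q0..q2 record the length of the longest prefix of `100` that matches the current input suffix. Reaching q3 means `100` has been seen, and we stay there forever. Accept from q3.
        0   1  
>  q0   q0  q1 
   q1   q2  q1 
   q2   q3  q1 
 * q3   q3  q3 
(> = start, * = accepting)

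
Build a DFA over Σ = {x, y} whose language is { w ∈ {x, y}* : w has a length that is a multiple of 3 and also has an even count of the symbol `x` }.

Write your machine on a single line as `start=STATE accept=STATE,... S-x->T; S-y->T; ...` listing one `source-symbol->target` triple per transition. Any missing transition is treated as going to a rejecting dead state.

Run two small machines in parallel and take their product. The first has 3 states tracking the input length modulo 3; the second has 2 states tracking the count of `x`s modulo 2. A product state is a pair (one from each), accepting exactly when both do.
6 states suffice.
       x  y 
>* A   B  C 
   B   D  E 
   C   E  D 
   D   F  A 
   E   A  F 
   F   C  B 
(> = start, * = accepting)

start=A; accept=A; A-x->B; A-y->C; B-x->D; B-y->E; C-x->E; C-y->D; D-x->F; D-y->A; E-x->A; E-y->F; F-x->C; F-y->B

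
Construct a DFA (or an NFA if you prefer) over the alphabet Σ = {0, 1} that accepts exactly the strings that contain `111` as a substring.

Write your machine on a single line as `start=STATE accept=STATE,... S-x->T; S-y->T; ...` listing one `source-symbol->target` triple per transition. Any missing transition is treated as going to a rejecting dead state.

start=q0; accept=q3; q0-0->q0; q0-1->q1; q1-0->q0; q1-1->q2; q2-0->q0; q2-1->q3; q3-0->q3; q3-1->q3

Track how much of `111` has been matched so far: state q0 is no progress, q3 is the absorbing accept state reached once `111` has occurred. Intermediate states record partial matches; on a mismatch, fall back to the longest reusable overlap.
With 4 states:
        0   1  
>  q0   q0  q1 
   q1   q0  q2 
   q2   q0  q3 
 * q3   q3  q3 
(> = start, * = accepting)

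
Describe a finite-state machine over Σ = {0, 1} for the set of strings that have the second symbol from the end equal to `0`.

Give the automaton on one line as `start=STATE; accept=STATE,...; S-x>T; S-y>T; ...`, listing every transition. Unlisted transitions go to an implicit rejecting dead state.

start=q0; accept=q3,q4; q0-0>q1; q0-1>q2; q1-0>q3; q1-1>q4; q2-0>q5; q2-1>q6; q3-0>q3; q3-1>q4; q4-0>q5; q4-1>q6; q5-0>q3; q5-1>q4; q6-0>q5; q6-1>q6

Because acceptance depends on a position counted from the end, the machine has to buffer the most recent 2 symbols. Make each state the string of the last up-to-2 symbols read; on input `x` shift the window left and append `x`. Accept when the buffered window has length 2 and begins with `0`.
With 7 states:
        0   1  
>  q0   q1  q2 
   q1   q3  q4 
   q2   q5  q6 
 * q3   q3  q4 
 * q4   q5  q6 
   q5   q3  q4 
   q6   q5  q6 
(> = start, * = accepting)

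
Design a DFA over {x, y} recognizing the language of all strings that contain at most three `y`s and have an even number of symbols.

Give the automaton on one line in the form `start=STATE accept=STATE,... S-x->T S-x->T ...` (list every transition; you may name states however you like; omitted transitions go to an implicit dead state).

Handle the two conditions separately and then intersect. The first has 5 states tracking the count of `y`s, saturating at 4; the second has 2 states tracking the input length modulo 2. A product state is a pair (one from each), accepting exactly when both do. After merging equivalent states the machine shrinks.
9 states suffice.
       x  y 
>* A   B  C 
   B   A  D 
   C   D  E 
 * D   C  F 
 * E   F  G 
   F   E  H 
   G   H  I 
 * H   G  I 
   I   I  I 
(> = start, * = accepting)

start=A accept=A,D,E,H A-x->B A-y->C B-x->A B-y->D C-x->D C-y->E D-x->C D-y->F E-x->F E-y->G F-x->E F-y->H G-x->H G-y->I H-x->G H-y->I I-x->I I-y->I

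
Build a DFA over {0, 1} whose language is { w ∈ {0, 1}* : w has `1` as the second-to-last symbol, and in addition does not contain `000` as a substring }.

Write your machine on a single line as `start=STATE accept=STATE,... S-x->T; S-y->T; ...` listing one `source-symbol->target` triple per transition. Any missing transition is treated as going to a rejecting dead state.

start=q0; accept=q5,q6; q0-0->q1; q0-1->q2; q1-0->q3; q1-1->q4; q2-0->q5; q2-1->q6; q3-0->q7; q3-1->q4; q4-0->q5; q4-1->q6; q5-0->q3; q5-1->q4; q6-0->q5; q6-1->q6; q7-0->q7; q7-1->q8; q8-0->q9; q8-1->q10; q9-0->q7; q9-1->q8; q10-0->q9; q10-1->q10

Run two small machines in parallel and take their product. The first has 7 states tracking the last 2 symbols read; the second has 4 states tracking partial matches of the forbidden pattern `000`. A product state is a pair (one from each), accepting exactly when both do.
          0    1  
>  q0     q1   q2 
   q1     q3   q4 
   q2     q5   q6 
   q3     q7   q4 
   q4     q5   q6 
 * q5     q3   q4 
 * q6     q5   q6 
   q7     q7   q8 
   q8     q9  q10 
   q9     q7   q8 
   q10    q9  q10 
(> = start, * = accepting)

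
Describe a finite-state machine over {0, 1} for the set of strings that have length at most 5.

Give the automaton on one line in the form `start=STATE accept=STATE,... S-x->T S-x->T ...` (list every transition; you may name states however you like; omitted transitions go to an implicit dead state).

Count input length up to 6: every symbol moves from q0 toward q6, which means 'more than 5' and absorbs. Accept from {q0, q1, q2, q3, q4, q5}.
7 states suffice.
        0   1  
>* q0   q1  q1 
 * q1   q2  q2 
 * q2   q3  q3 
 * q3   q4  q4 
 * q4   q5  q5 
 * q5   q6  q6 
   q6   q6  q6 
(> = start, * = accepting)

start=q0 accept=q0,q1,q2,q3,q4,q5 q0-0->q1 q0-1->q1 q1-0->q2 q1-1->q2 q2-0->q3 q2-1->q3 q3-0->q4 q3-1->q4 q4-0->q5 q4-1->q5 q5-0->q6 q5-1->q6 q6-0->q6 q6-1->q6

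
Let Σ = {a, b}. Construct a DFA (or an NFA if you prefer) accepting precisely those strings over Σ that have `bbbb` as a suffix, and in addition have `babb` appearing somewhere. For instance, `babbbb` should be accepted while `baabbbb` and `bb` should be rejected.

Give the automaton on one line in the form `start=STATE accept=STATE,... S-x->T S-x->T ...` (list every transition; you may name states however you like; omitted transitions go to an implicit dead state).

Handle the two conditions separately and then intersect. The first has 5 states tracking how much of the suffix `bbbb` has currently been matched; the second has 5 states tracking whether and how much of `babb` has been seen. A product state is a pair (one from each), accepting exactly when both do.
A 12-state machine:
          a    b  
>  s0     s0   s1 
   s1     s2   s3 
   s2     s0   s4 
   s3     s2   s5 
   s4     s2   s6 
   s5     s2   s7 
   s6     s8   s9 
   s7     s2   s7 
   s8     s8  s10 
   s9     s8  s11 
   s10    s8   s6 
 * s11    s8  s11 
(> = start, * = accepting)

start=s0 accept=s11 s0-a->s0 s0-b->s1 s1-a->s2 s1-b->s3 s2-a->s0 s2-b->s4 s3-a->s2 s3-b->s5 s4-a->s2 s4-b->s6 s5-a->s2 s5-b->s7 s6-a->s8 s6-b->s9 s7-a->s2 s7-b->s7 s8-a->s8 s8-b->s10 s9-a->s8 s9-b->s11 s10-a->s8 s10-b->s6 s11-a->s8 s11-b->s11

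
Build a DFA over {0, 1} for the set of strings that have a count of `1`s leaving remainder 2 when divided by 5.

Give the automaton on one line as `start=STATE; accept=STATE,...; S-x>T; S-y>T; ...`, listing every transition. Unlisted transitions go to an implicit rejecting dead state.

The only thing that matters is how many `1`s have appeared, reduced mod 5. Use one state per residue: A for 0, …, E for 4. Reading `1` moves to the next residue; anything else stays put. C is accepting.
5 states suffice.
       0  1 
>  A   A  B 
   B   B  C 
 * C   C  D 
   D   D  E 
   E   E  A 
(> = start, * = accepting)

start=A; accept=C; A-0>A; A-1>B; B-0>B; B-1>C; C-0>C; C-1>D; D-0>D; D-1>E; E-0>E; E-1>A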